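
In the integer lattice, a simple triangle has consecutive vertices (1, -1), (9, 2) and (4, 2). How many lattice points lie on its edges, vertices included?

9

Summing gcd(|Δx|,|Δy|) over the edges gives the boundary count: gcd(8,3) + gcd(5,0) + gcd(3,3) = 1+5+3 = 9.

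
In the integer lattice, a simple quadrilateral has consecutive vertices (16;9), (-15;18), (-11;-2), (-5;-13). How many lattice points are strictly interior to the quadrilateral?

471

Using the shoelace formula, 2A = |(16·18 − (-15)·9) + ((-15)·(-2) − (-11)·18) + ((-11)·(-13) − (-5)·(-2)) + ((-5)·9 − 16·(-13))| = 947, so the area is 473.5.
The number of boundary lattice points is Σ gcd(|Δx|,|Δy|) = gcd(31,9) + gcd(4,20) + gcd(6,11) + gcd(21,22) = 1+4+1+1 = 7.
By Pick's theorem A = I + B/2 − 1, so I = 473.5 − 7/2 + 1 = 471.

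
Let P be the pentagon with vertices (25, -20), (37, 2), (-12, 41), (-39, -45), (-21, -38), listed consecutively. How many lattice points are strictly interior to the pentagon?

3186

By the shoelace formula, twice the signed area is |[25·2 − 37·(-20)] + [37·41 − (-12)·2] + [(-12)·(-45) − (-39)·41] + [(-39)·(-38) − (-21)·(-45)] + [(-21)·(-20) − 25·(-38)]| = 6377, so the area is 6377/2.
Summing gcd(|Δx|,|Δy|) over the edges gives the boundary count: gcd(12,22) + gcd(49,39) + gcd(27,86) + gcd(18,7) + gcd(46,18) = 2+1+1+1+2 = 7.
Pick's theorem gives I = A − B/2 + 1 = 6377/2 − 7/2 + 1 = 3186.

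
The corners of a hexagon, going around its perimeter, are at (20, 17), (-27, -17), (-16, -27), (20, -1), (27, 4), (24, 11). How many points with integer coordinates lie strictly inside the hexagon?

The shoelace formula gives twice the area as |[20·(-17) − (-27)·17] + [(-27)·(-27) − (-16)·(-17)] + [(-16)·(-1) − 20·(-27)] + [20·4 − 27·(-1)] + [27·11 − 24·4] + [24·17 − 20·11]| = 1628, so the area is 814.
Summing gcd(|Δx|,|Δy|) over the edges gives the boundary count: gcd(47,34) + gcd(11,10) + gcd(36,26) + gcd(7,5) + gcd(3,7) + gcd(4,6) = 1+1+2+1+1+2 = 8.
Pick's theorem gives I = A − B/2 + 1 = 814 − 8/2 + 1 = 811.

811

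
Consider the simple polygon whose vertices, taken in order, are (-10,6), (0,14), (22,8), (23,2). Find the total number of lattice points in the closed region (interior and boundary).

219

The shoelace formula gives twice the area as |((-10)·14 − 0·6) + (0·8 − 22·14) + (22·2 − 23·8) + (23·6 − (-10)·2)| = 430, so the area is 215.
Along each edge there are gcd(|Δx|,|Δy|)+1 lattice points, so counting each shared vertex once the boundary has gcd(10,8) + gcd(22,6) + gcd(1,6) + gcd(33,4) = 2+2+1+1 = 6.
Pick's theorem gives I = A − B/2 + 1 = 215 − 6/2 + 1 = 213, so the closed region contains I + B = 213 + 6 = 219 lattice points.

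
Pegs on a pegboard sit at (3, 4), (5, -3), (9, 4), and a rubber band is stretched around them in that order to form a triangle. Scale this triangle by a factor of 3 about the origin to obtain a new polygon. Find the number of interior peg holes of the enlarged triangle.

178

Using the shoelace formula, 2A = |(3·(-3) − 5·4) + (5·4 − 9·(-3)) + (9·4 − 3·4)| = 42, so the area is 21.
Summing gcd(|Δx|,|Δy|) over the edges gives the boundary count: gcd(2,7) + gcd(4,7) + gcd(6,0) = 1+1+6 = 8.
Scaling by 3 multiplies the area by 3² = 9 (so the new area is 189) and multiplies the boundary lattice-point count by 3, giving 24.
By Pick's theorem, the interior count of the dilated polygon is 189 − 24/2 + 1 = 178.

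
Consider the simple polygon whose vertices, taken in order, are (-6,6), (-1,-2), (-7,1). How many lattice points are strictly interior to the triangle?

15

Using the shoelace formula, 2A = |[(-6)·(-2) − (-1)·6] + [(-1)·1 − (-7)·(-2)] + [(-7)·6 − (-6)·1]| = 33, so the area is 16.5.
Along each edge there are gcd(|Δx|,|Δy|)+1 lattice points, so counting each shared vertex once the boundary has gcd(5,8) + gcd(6,3) + gcd(1,5) = 1+3+1 = 5.
Pick's theorem gives I = A − B/2 + 1 = 16.5 − 5/2 + 1 = 15.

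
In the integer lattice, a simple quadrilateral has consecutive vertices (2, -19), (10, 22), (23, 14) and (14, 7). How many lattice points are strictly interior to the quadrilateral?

222

The shoelace formula gives twice the area as |[2·22 − 10·(-19)] + [10·14 − 23·22] + [23·7 − 14·14] + [14·(-19) − 2·7]| = 447, so the area is 447/2.
The number of boundary lattice points is Σ gcd(|Δx|,|Δy|) = gcd(8,41) + gcd(13,8) + gcd(9,7) + gcd(12,26) = 1+1+1+2 = 5.
Pick's theorem gives I = A − B/2 + 1 = 447/2 − 5/2 + 1 = 222.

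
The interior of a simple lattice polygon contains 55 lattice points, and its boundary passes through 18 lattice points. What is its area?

63

Pick's theorem states A = I + B/2 − 1, so A = 55 + 18/2 − 1 = 63.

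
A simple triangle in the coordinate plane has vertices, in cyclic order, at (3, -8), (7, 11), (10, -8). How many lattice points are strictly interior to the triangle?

63

By the shoelace formula, twice the signed area is |(3·11 − 7·(-8)) + (7·(-8) − 10·11) + (10·(-8) − 3·(-8))| = 133, so the area is 133/2.
Summing gcd(|Δx|,|Δy|) over the edges gives the boundary count: gcd(4,19) + gcd(3,19) + gcd(7,0) = 1+1+7 = 9.
Pick's theorem gives I = A − B/2 + 1 = 133/2 − 9/2 + 1 = 63.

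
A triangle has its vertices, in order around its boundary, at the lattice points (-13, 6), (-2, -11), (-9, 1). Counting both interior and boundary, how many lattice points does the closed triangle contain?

9

Using the shoelace formula, 2A = |((-13)·(-11) − (-2)·6) + ((-2)·1 − (-9)·(-11)) + ((-9)·6 − (-13)·1)| = 13, so the area is 6.5.
Along each edge there are gcd(|Δx|,|Δy|)+1 lattice points, so counting each shared vertex once the boundary has gcd(11,17) + gcd(7,12) + gcd(4,5) = 1+1+1 = 3.
Pick's theorem gives I = A − B/2 + 1 = 6.5 − 3/2 + 1 = 6, so the closed region contains I + B = 6 + 3 = 9 lattice points.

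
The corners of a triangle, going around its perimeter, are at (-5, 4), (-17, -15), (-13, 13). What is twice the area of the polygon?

260

Using the shoelace formula, 2A = |[(-5)·(-15) − (-17)·4] + [(-17)·13 − (-13)·(-15)] + [(-13)·4 − (-5)·13]| = 260, so the area is 130.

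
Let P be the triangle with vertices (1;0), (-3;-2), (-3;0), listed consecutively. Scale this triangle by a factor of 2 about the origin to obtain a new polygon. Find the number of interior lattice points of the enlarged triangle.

By the shoelace formula, twice the signed area is |[1·(-2) − (-3)·0] + [(-3)·0 − (-3)·(-2)] + [(-3)·0 − 1·0]| = 8, so the area is 4.
Along each edge there are gcd(|Δx|,|Δy|)+1 lattice points, so counting each shared vertex once the boundary has gcd(4,2) + gcd(0,2) + gcd(4,0) = 2+2+4 = 8.
Scaling by 2 multiplies the area by 2² = 4 (so the new area is 16) and multiplies the boundary lattice-point count by 2, giving 16.
By Pick's theorem, the interior count of the dilated polygon is 16 − 16/2 + 1 = 9.

9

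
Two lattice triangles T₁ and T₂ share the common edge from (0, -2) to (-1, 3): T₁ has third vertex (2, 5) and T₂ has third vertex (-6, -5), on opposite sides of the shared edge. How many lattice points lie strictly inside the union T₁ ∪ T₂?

The union is the simple quadrilateral with vertices (0, -2), (2, 5), (-1, 3), (-6, -5) in order.
Using the shoelace formula, 2A = |[0·5 − 2·(-2)] + [2·3 − (-1)·5] + [(-1)·(-5) − (-6)·3] + [(-6)·(-2) − 0·(-5)]| = 50, so the area is 25.
The number of boundary lattice points is Σ gcd(|Δx|,|Δy|) = gcd(2,7) + gcd(3,2) + gcd(5,8) + gcd(6,3) = 1+1+1+3 = 6.
By Pick's theorem I = A − B/2 + 1 = 25 − 6/2 + 1 = 23.

23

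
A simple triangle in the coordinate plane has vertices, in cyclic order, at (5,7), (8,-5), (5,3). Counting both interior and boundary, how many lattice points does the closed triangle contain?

The shoelace formula gives twice the area as |[5·(-5) − 8·7] + [8·3 − 5·(-5)] + [5·7 − 5·3]| = 12, so the area is 6.
Along each edge there are gcd(|Δx|,|Δy|)+1 lattice points, so counting each shared vertex once the boundary has gcd(3,12) + gcd(3,8) + gcd(0,4) = 3+1+4 = 8.
Pick's theorem gives I = A − B/2 + 1 = 6 − 8/2 + 1 = 3, so the closed region contains I + B = 3 + 8 = 11 lattice points.

11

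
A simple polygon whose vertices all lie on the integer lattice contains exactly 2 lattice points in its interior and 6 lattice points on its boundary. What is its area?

Pick's theorem states A = I + B/2 − 1, so A = 2 + 6/2 − 1 = 4.

4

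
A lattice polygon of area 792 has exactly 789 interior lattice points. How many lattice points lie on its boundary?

8

Pick's theorem gives A = I + B/2 − 1, so B = 2(A − I + 1) = 2(792 − 789 + 1) = 8.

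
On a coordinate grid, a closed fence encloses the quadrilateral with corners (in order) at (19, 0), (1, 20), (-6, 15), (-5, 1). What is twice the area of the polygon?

565

By the shoelace formula, twice the signed area is |(19·20 − 1·0) + (1·15 − (-6)·20) + ((-6)·1 − (-5)·15) + ((-5)·0 − 19·1)| = 565, so the area is 282.5.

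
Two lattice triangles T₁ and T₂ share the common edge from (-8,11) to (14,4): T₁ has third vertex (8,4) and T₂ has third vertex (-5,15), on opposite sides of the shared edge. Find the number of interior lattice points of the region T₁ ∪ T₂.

72

The union is the simple quadrilateral with vertices (-8,11), (8,4), (14,4), (-5,15) in order.
By the shoelace formula, twice the signed area is |((-8)·4 − 8·11) + (8·4 − 14·4) + (14·15 − (-5)·4) + ((-5)·11 − (-8)·15)| = 151, so the area is 75.5.
The number of boundary lattice points is Σ gcd(|Δx|,|Δy|) = gcd(16,7) + gcd(6,0) + gcd(19,11) + gcd(3,4) = 1+6+1+1 = 9.
By Pick's theorem I = A − B/2 + 1 = 75.5 − 9/2 + 1 = 72.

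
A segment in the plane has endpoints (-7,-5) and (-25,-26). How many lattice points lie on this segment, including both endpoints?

4

The number of lattice points on a segment between lattice points is gcd(|Δx|,|Δy|) + 1 = gcd(18,21) + 1 = 3 + 1 = 4.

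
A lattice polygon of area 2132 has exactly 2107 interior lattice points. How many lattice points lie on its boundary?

Pick's theorem gives A = I + B/2 − 1, so B = 2(A − I + 1) = 2(2132 − 2107 + 1) = 52.

52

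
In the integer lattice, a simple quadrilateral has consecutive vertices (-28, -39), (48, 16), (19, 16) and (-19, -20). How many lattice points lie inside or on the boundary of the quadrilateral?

1014

Using the shoelace formula, 2A = |[(-28)·16 − 48·(-39)] + [48·16 − 19·16] + [19·(-20) − (-19)·16] + [(-19)·(-39) − (-28)·(-20)]| = 1993, so the area is 996.5.
Summing gcd(|Δx|,|Δy|) over the edges gives the boundary count: gcd(76,55) + gcd(29,0) + gcd(38,36) + gcd(9,19) = 1+29+2+1 = 33.
Pick's theorem gives I = A − B/2 + 1 = 996.5 − 33/2 + 1 = 981, so the closed region contains I + B = 981 + 33 = 1014 lattice points.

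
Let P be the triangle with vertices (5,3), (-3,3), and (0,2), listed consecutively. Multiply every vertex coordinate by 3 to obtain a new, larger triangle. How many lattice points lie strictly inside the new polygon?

Using the shoelace formula, 2A = |[5·3 − (-3)·3] + [(-3)·2 − 0·3] + [0·3 − 5·2]| = 8, so the area is 4.
Summing gcd(|Δx|,|Δy|) over the edges gives the boundary count: gcd(8,0) + gcd(3,1) + gcd(5,1) = 8+1+1 = 10.
Scaling by 3 multiplies the area by 3² = 9 (so the new area is 36) and multiplies the boundary lattice-point count by 3, giving 30.
By Pick's theorem, the interior count of the dilated polygon is 36 − 30/2 + 1 = 22.

22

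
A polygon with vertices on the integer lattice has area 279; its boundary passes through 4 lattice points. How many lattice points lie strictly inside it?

From Pick's theorem, I = A − B/2 + 1 = 279 − 4/2 + 1 = 278.

278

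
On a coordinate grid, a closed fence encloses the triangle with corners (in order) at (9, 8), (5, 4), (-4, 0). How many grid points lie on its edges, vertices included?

The number of boundary lattice points is Σ gcd(|Δx|,|Δy|) = gcd(4,4) + gcd(9,4) + gcd(13,8) = 4+1+1 = 6.

6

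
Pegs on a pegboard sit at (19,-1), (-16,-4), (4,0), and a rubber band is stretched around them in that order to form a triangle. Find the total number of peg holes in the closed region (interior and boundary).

The shoelace formula gives twice the area as |(19·(-4) − (-16)·(-1)) + ((-16)·0 − 4·(-4)) + (4·(-1) − 19·0)| = 80, so the area is 40.
Along each edge there are gcd(|Δx|,|Δy|)+1 lattice points, so counting each shared vertex once the boundary has gcd(35,3) + gcd(20,4) + gcd(15,1) = 1+4+1 = 6.
Pick's theorem gives I = A − B/2 + 1 = 40 − 6/2 + 1 = 38, so the closed region contains I + B = 38 + 6 = 44 lattice points.

44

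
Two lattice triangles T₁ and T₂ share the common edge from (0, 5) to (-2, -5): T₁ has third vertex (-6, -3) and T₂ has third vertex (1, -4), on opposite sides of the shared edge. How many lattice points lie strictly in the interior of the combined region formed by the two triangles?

34

The union is the simple quadrilateral with vertices (0, 5), (-6, -3), (-2, -5), (1, -4) in order.
The shoelace formula gives twice the area as |[0·(-3) − (-6)·5] + [(-6)·(-5) − (-2)·(-3)] + [(-2)·(-4) − 1·(-5)] + [1·5 − 0·(-4)]| = 72, so the area is 36.
The number of boundary lattice points is Σ gcd(|Δx|,|Δy|) = gcd(6,8) + gcd(4,2) + gcd(3,1) + gcd(1,9) = 2+2+1+1 = 6.
By Pick's theorem I = A − B/2 + 1 = 36 − 6/2 + 1 = 34.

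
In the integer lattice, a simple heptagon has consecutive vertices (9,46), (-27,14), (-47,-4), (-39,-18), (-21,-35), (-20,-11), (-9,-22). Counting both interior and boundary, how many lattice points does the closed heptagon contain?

The shoelace formula gives twice the area as |(9·14 − (-27)·46) + ((-27)·(-4) − (-47)·14) + ((-47)·(-18) − (-39)·(-4)) + ((-39)·(-35) − (-21)·(-18)) + ((-21)·(-11) − (-20)·(-35)) + ((-20)·(-22) − (-9)·(-11)) + ((-9)·46 − 9·(-22))| = 3467, so the area is 3467/2.
The number of boundary lattice points is Σ gcd(|Δx|,|Δy|) = gcd(36,32) + gcd(20,18) + gcd(8,14) + gcd(18,17) + gcd(1,24) + gcd(11,11) + gcd(18,68) = 4+2+2+1+1+11+2 = 23.
Pick's theorem gives I = A − B/2 + 1 = 3467/2 − 23/2 + 1 = 1723, so the closed region contains I + B = 1723 + 23 = 1746 lattice points.

1746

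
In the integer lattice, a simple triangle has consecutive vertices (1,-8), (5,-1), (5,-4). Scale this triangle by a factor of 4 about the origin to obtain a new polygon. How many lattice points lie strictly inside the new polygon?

81

The shoelace formula gives twice the area as |(1·(-1) − 5·(-8)) + (5·(-4) − 5·(-1)) + (5·(-8) − 1·(-4))| = 12, so the area is 6.
Summing gcd(|Δx|,|Δy|) over the edges gives the boundary count: gcd(4,7) + gcd(0,3) + gcd(4,4) = 1+3+4 = 8.
Scaling by 4 multiplies the area by 4² = 16 (so the new area is 96) and multiplies the boundary lattice-point count by 4, giving 32.
By Pick's theorem, the interior count of the dilated polygon is 96 − 32/2 + 1 = 81.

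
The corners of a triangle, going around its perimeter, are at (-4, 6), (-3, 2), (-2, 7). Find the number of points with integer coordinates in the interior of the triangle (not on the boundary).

4

By the shoelace formula, twice the signed area is |((-4)·2 − (-3)·6) + ((-3)·7 − (-2)·2) + ((-2)·6 − (-4)·7)| = 9, so the area is 4.5.
Along each edge there are gcd(|Δx|,|Δy|)+1 lattice points, so counting each shared vertex once the boundary has gcd(1,4) + gcd(1,5) + gcd(2,1) = 1+1+1 = 3.
By Pick's theorem A = I + B/2 − 1, so I = 4.5 − 3/2 + 1 = 4.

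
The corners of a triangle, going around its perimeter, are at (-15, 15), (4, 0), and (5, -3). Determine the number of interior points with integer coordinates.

20

The shoelace formula gives twice the area as |[(-15)·0 − 4·15] + [4·(-3) − 5·0] + [5·15 − (-15)·(-3)]| = 42, so the area is 21.
Summing gcd(|Δx|,|Δy|) over the edges gives the boundary count: gcd(19,15) + gcd(1,3) + gcd(20,18) = 1+1+2 = 4.
By Pick's theorem A = I + B/2 − 1, so I = 21 − 4/2 + 1 = 20.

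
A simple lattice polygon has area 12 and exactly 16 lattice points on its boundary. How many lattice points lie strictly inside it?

Pick's theorem A = I + B/2 − 1 rearranges to I = A − B/2 + 1 = 12 − 16/2 + 1 = 5.

5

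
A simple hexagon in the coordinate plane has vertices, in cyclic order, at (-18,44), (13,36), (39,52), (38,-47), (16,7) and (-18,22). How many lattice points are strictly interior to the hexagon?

By the shoelace formula, twice the signed area is |((-18)·36 − 13·44) + (13·52 − 39·36) + (39·(-47) − 38·52) + (38·7 − 16·(-47)) + (16·22 − (-18)·7) + ((-18)·44 − (-18)·22)| = 4657, so the area is 2328.5.
The number of boundary lattice points is Σ gcd(|Δx|,|Δy|) = gcd(31,8) + gcd(26,16) + gcd(1,99) + gcd(22,54) + gcd(34,15) + gcd(0,22) = 1+2+1+2+1+22 = 29.
Pick's theorem gives I = A − B/2 + 1 = 2328.5 − 29/2 + 1 = 2315.

2315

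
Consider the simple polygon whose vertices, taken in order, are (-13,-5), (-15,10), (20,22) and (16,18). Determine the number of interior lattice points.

284

Using the shoelace formula, 2A = |((-13)·10 − (-15)·(-5)) + ((-15)·22 − 20·10) + (20·18 − 16·22) + (16·(-5) − (-13)·18)| = 573, so the area is 286.5.
Along each edge there are gcd(|Δx|,|Δy|)+1 lattice points, so counting each shared vertex once the boundary has gcd(2,15) + gcd(35,12) + gcd(4,4) + gcd(29,23) = 1+1+4+1 = 7.
By Pick's theorem A = I + B/2 − 1, so I = 286.5 − 7/2 + 1 = 284.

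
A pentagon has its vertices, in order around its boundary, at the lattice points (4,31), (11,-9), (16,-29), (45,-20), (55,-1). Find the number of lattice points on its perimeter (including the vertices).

Along each edge there are gcd(|Δx|,|Δy|)+1 lattice points, so counting each shared vertex once the boundary has gcd(7,40) + gcd(5,20) + gcd(29,9) + gcd(10,19) + gcd(51,32) = 1+5+1+1+1 = 9.

9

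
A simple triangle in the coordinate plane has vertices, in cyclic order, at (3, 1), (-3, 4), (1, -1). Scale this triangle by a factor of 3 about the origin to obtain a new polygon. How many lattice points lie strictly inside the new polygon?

73

By the shoelace formula, twice the signed area is |(3·4 − (-3)·1) + ((-3)·(-1) − 1·4) + (1·1 − 3·(-1))| = 18, so the area is 9.
Summing gcd(|Δx|,|Δy|) over the edges gives the boundary count: gcd(6,3) + gcd(4,5) + gcd(2,2) = 3+1+2 = 6.
Scaling by 3 multiplies the area by 3² = 9 (so the new area is 81) and multiplies the boundary lattice-point count by 3, giving 18.
By Pick's theorem, the interior count of the dilated polygon is 81 − 18/2 + 1 = 73.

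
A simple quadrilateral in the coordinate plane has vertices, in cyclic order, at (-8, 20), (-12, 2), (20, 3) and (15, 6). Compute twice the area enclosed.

571

Using the shoelace formula, 2A = |((-8)·2 − (-12)·20) + ((-12)·3 − 20·2) + (20·6 − 15·3) + (15·20 − (-8)·6)| = 571, so the area is 285.5.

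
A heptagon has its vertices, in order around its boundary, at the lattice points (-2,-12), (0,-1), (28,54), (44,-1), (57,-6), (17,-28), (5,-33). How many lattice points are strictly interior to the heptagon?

The shoelace formula gives twice the area as |[(-2)·(-1) − 0·(-12)] + [0·54 − 28·(-1)] + [28·(-1) − 44·54] + [44·(-6) − 57·(-1)] + [57·(-28) − 17·(-6)] + [17·(-33) − 5·(-28)] + [5·(-12) − (-2)·(-33)]| = 4622, so the area is 2311.
Along each edge there are gcd(|Δx|,|Δy|)+1 lattice points, so counting each shared vertex once the boundary has gcd(2,11) + gcd(28,55) + gcd(16,55) + gcd(13,5) + gcd(40,22) + gcd(12,5) + gcd(7,21) = 1+1+1+1+2+1+7 = 14.
Pick's theorem gives I = A − B/2 + 1 = 2311 − 14/2 + 1 = 2305.

2305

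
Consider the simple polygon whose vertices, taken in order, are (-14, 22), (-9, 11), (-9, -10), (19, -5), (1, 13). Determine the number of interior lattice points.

441

Using the shoelace formula, 2A = |[(-14)·11 − (-9)·22] + [(-9)·(-10) − (-9)·11] + [(-9)·(-5) − 19·(-10)] + [19·13 − 1·(-5)] + [1·22 − (-14)·13]| = 924, so the area is 462.
The number of boundary lattice points is Σ gcd(|Δx|,|Δy|) = gcd(5,11) + gcd(0,21) + gcd(28,5) + gcd(18,18) + gcd(15,9) = 1+21+1+18+3 = 44.
By Pick's theorem A = I + B/2 − 1, so I = 462 − 44/2 + 1 = 441.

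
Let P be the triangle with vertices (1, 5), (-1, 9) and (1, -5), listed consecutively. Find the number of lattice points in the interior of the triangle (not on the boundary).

Using the shoelace formula, 2A = |[1·9 − (-1)·5] + [(-1)·(-5) − 1·9] + [1·5 − 1·(-5)]| = 20, so the area is 10.
Summing gcd(|Δx|,|Δy|) over the edges gives the boundary count: gcd(2,4) + gcd(2,14) + gcd(0,10) = 2+2+10 = 14.
Pick's theorem gives I = A − B/2 + 1 = 10 − 14/2 + 1 = 4.

4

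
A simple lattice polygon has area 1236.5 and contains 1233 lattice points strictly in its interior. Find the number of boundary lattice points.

9

Pick's theorem gives A = I + B/2 − 1, so B = 2(A − I + 1) = 2(1236.5 − 1233 + 1) = 9.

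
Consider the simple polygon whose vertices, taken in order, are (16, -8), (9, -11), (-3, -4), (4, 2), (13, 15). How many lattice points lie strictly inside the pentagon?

235

By the shoelace formula, twice the signed area is |(16·(-11) − 9·(-8)) + (9·(-4) − (-3)·(-11)) + ((-3)·2 − 4·(-4)) + (4·15 − 13·2) + (13·(-8) − 16·15)| = 473, so the area is 236.5.
Along each edge there are gcd(|Δx|,|Δy|)+1 lattice points, so counting each shared vertex once the boundary has gcd(7,3) + gcd(12,7) + gcd(7,6) + gcd(9,13) + gcd(3,23) = 1+1+1+1+1 = 5.
Pick's theorem gives I = A − B/2 + 1 = 236.5 − 5/2 + 1 = 235.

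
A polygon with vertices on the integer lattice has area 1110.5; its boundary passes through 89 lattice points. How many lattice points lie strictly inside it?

Pick's theorem A = I + B/2 − 1 rearranges to I = A − B/2 + 1 = 1110.5 − 89/2 + 1 = 1067.

1067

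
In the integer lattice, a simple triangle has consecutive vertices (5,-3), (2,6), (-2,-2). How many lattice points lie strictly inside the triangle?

27

The shoelace formula gives twice the area as |[5·6 − 2·(-3)] + [2·(-2) − (-2)·6] + [(-2)·(-3) − 5·(-2)]| = 60, so the area is 30.
Along each edge there are gcd(|Δx|,|Δy|)+1 lattice points, so counting each shared vertex once the boundary has gcd(3,9) + gcd(4,8) + gcd(7,1) = 3+4+1 = 8.
By Pick's theorem A = I + B/2 − 1, so I = 30 − 8/2 + 1 = 27.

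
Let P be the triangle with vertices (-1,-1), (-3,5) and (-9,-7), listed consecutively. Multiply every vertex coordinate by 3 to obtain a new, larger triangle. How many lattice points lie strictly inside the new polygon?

256

The shoelace formula gives twice the area as |((-1)·5 − (-3)·(-1)) + ((-3)·(-7) − (-9)·5) + ((-9)·(-1) − (-1)·(-7))| = 60, so the area is 30.
The number of boundary lattice points is Σ gcd(|Δx|,|Δy|) = gcd(2,6) + gcd(6,12) + gcd(8,6) = 2+6+2 = 10.
Scaling by 3 multiplies the area by 3² = 9 (so the new area is 270) and multiplies the boundary lattice-point count by 3, giving 30.
By Pick's theorem, the interior count of the dilated polygon is 270 − 30/2 + 1 = 256.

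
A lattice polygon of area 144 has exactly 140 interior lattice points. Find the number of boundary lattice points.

10

Pick's theorem gives A = I + B/2 − 1, so B = 2(A − I + 1) = 2(144 − 140 + 1) = 10.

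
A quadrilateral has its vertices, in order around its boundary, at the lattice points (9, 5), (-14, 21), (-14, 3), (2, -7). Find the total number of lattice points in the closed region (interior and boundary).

Using the shoelace formula, 2A = |(9·21 − (-14)·5) + ((-14)·3 − (-14)·21) + ((-14)·(-7) − 2·3) + (2·5 − 9·(-7))| = 676, so the area is 338.
The number of boundary lattice points is Σ gcd(|Δx|,|Δy|) = gcd(23,16) + gcd(0,18) + gcd(16,10) + gcd(7,12) = 1+18+2+1 = 22.
Pick's theorem gives I = A − B/2 + 1 = 338 − 22/2 + 1 = 328, so the closed region contains I + B = 328 + 22 = 350 lattice points.

350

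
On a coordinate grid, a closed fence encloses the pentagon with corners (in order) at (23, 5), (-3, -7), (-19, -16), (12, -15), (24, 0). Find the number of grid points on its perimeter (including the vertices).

Summing gcd(|Δx|,|Δy|) over the edges gives the boundary count: gcd(26,12) + gcd(16,9) + gcd(31,1) + gcd(12,15) + gcd(1,5) = 2+1+1+3+1 = 8.

8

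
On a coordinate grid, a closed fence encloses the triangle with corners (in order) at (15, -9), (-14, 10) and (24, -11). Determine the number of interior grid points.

By the shoelace formula, twice the signed area is |(15·10 − (-14)·(-9)) + ((-14)·(-11) − 24·10) + (24·(-9) − 15·(-11))| = 113, so the area is 56.5.
The number of boundary lattice points is Σ gcd(|Δx|,|Δy|) = gcd(29,19) + gcd(38,21) + gcd(9,2) = 1+1+1 = 3.
By Pick's theorem A = I + B/2 − 1, so I = 56.5 − 3/2 + 1 = 56.

56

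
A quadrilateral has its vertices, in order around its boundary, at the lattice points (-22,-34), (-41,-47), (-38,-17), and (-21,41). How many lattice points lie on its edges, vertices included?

6

Summing gcd(|Δx|,|Δy|) over the edges gives the boundary count: gcd(19,13) + gcd(3,30) + gcd(17,58) + gcd(1,75) = 1+3+1+1 = 6.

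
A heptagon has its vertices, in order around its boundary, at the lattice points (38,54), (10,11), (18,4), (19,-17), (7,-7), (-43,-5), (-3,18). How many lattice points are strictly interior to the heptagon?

1320

By the shoelace formula, twice the signed area is |[38·11 − 10·54] + [10·4 − 18·11] + [18·(-17) − 19·4] + [19·(-7) − 7·(-17)] + [7·(-5) − (-43)·(-7)] + [(-43)·18 − (-3)·(-5)] + [(-3)·54 − 38·18]| = 2647, so the area is 1323.5.
Summing gcd(|Δx|,|Δy|) over the edges gives the boundary count: gcd(28,43) + gcd(8,7) + gcd(1,21) + gcd(12,10) + gcd(50,2) + gcd(40,23) + gcd(41,36) = 1+1+1+2+2+1+1 = 9.
By Pick's theorem A = I + B/2 − 1, so I = 1323.5 − 9/2 + 1 = 1320.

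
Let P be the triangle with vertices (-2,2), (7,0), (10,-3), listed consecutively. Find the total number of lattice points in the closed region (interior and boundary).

Using the shoelace formula, 2A = |[(-2)·0 − 7·2] + [7·(-3) − 10·0] + [10·2 − (-2)·(-3)]| = 21, so the area is 21/2.
Summing gcd(|Δx|,|Δy|) over the edges gives the boundary count: gcd(9,2) + gcd(3,3) + gcd(12,5) = 1+3+1 = 5.
Pick's theorem gives I = A − B/2 + 1 = 21/2 − 5/2 + 1 = 9, so the closed region contains I + B = 9 + 5 = 14 lattice points.

14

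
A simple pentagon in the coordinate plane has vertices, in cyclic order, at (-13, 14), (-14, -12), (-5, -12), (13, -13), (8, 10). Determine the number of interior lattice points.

By the shoelace formula, twice the signed area is |((-13)·(-12) − (-14)·14) + ((-14)·(-12) − (-5)·(-12)) + ((-5)·(-13) − 13·(-12)) + (13·10 − 8·(-13)) + (8·14 − (-13)·10)| = 1157, so the area is 1157/2.
Summing gcd(|Δx|,|Δy|) over the edges gives the boundary count: gcd(1,26) + gcd(9,0) + gcd(18,1) + gcd(5,23) + gcd(21,4) = 1+9+1+1+1 = 13.
By Pick's theorem A = I + B/2 − 1, so I = 1157/2 − 13/2 + 1 = 573.

573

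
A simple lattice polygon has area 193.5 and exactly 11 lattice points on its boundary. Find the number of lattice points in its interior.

189

Pick's theorem A = I + B/2 − 1 rearranges to I = A − B/2 + 1 = 193.5 − 11/2 + 1 = 189.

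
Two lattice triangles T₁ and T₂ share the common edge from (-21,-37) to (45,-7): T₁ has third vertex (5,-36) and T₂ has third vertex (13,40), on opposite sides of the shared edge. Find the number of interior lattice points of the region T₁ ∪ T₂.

2387

The union is the simple quadrilateral with vertices (-21,-37), (5,-36), (45,-7), (13,40) in order.
The shoelace formula gives twice the area as |((-21)·(-36) − 5·(-37)) + (5·(-7) − 45·(-36)) + (45·40 − 13·(-7)) + (13·(-37) − (-21)·40)| = 4776, so the area is 2388.
Along each edge there are gcd(|Δx|,|Δy|)+1 lattice points, so counting each shared vertex once the boundary has gcd(26,1) + gcd(40,29) + gcd(32,47) + gcd(34,77) = 1+1+1+1 = 4.
By Pick's theorem I = A − B/2 + 1 = 2388 − 4/2 + 1 = 2387.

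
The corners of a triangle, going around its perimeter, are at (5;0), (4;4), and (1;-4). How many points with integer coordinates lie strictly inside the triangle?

Using the shoelace formula, 2A = |(5·4 − 4·0) + (4·(-4) − 1·4) + (1·0 − 5·(-4))| = 20, so the area is 10.
Summing gcd(|Δx|,|Δy|) over the edges gives the boundary count: gcd(1,4) + gcd(3,8) + gcd(4,4) = 1+1+4 = 6.
Pick's theorem gives I = A − B/2 + 1 = 10 − 6/2 + 1 = 8.

8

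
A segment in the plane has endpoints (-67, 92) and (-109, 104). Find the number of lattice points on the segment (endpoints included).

The number of lattice points on a segment between lattice points is gcd(|Δx|,|Δy|) + 1 = gcd(42,12) + 1 = 6 + 1 = 7.

7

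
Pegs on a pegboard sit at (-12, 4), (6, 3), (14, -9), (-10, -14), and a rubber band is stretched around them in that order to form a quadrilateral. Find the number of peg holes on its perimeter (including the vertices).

Along each edge there are gcd(|Δx|,|Δy|)+1 lattice points, so counting each shared vertex once the boundary has gcd(18,1) + gcd(8,12) + gcd(24,5) + gcd(2,18) = 1+4+1+2 = 8.

8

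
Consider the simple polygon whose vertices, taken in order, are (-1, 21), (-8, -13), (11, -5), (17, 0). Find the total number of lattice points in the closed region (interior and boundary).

407

Using the shoelace formula, 2A = |((-1)·(-13) − (-8)·21) + ((-8)·(-5) − 11·(-13)) + (11·0 − 17·(-5)) + (17·21 − (-1)·0)| = 806, so the area is 403.
Summing gcd(|Δx|,|Δy|) over the edges gives the boundary count: gcd(7,34) + gcd(19,8) + gcd(6,5) + gcd(18,21) = 1+1+1+3 = 6.
Pick's theorem gives I = A − B/2 + 1 = 403 − 6/2 + 1 = 401, so the closed region contains I + B = 401 + 6 = 407 lattice points.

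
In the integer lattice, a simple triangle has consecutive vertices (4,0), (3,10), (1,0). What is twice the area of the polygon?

30

By the shoelace formula, twice the signed area is |[4·10 − 3·0] + [3·0 − 1·10] + [1·0 − 4·0]| = 30, so the area is 15.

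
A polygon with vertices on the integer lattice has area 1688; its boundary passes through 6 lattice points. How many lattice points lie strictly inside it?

From Pick's theorem, I = A − B/2 + 1 = 1688 − 6/2 + 1 = 1686.

1686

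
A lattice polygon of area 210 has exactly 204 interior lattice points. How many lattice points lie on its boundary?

Pick's theorem gives A = I + B/2 − 1, so B = 2(A − I + 1) = 2(210 − 204 + 1) = 14.

14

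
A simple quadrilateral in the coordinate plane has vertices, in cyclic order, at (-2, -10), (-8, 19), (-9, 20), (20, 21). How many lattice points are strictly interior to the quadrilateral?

426

Using the shoelace formula, 2A = |((-2)·19 − (-8)·(-10)) + ((-8)·20 − (-9)·19) + ((-9)·21 − 20·20) + (20·(-10) − (-2)·21)| = 854, so the area is 427.
Summing gcd(|Δx|,|Δy|) over the edges gives the boundary count: gcd(6,29) + gcd(1,1) + gcd(29,1) + gcd(22,31) = 1+1+1+1 = 4.
Pick's theorem gives I = A − B/2 + 1 = 427 − 4/2 + 1 = 426.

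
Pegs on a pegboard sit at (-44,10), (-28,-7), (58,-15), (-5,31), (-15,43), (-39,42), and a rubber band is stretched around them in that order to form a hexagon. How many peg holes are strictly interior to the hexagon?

Using the shoelace formula, 2A = |((-44)·(-7) − (-28)·10) + ((-28)·(-15) − 58·(-7)) + (58·31 − (-5)·(-15)) + ((-5)·43 − (-15)·31) + ((-15)·42 − (-39)·43) + ((-39)·10 − (-44)·42)| = 5892, so the area is 2946.
Summing gcd(|Δx|,|Δy|) over the edges gives the boundary count: gcd(16,17) + gcd(86,8) + gcd(63,46) + gcd(10,12) + gcd(24,1) + gcd(5,32) = 1+2+1+2+1+1 = 8.
Pick's theorem gives I = A − B/2 + 1 = 2946 − 8/2 + 1 = 2943.

2943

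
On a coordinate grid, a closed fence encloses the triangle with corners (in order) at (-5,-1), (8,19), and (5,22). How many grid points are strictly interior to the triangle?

By the shoelace formula, twice the signed area is |[(-5)·19 − 8·(-1)] + [8·22 − 5·19] + [5·(-1) − (-5)·22]| = 99, so the area is 49.5.
Summing gcd(|Δx|,|Δy|) over the edges gives the boundary count: gcd(13,20) + gcd(3,3) + gcd(10,23) = 1+3+1 = 5.
By Pick's theorem A = I + B/2 − 1, so I = 49.5 − 5/2 + 1 = 48.

48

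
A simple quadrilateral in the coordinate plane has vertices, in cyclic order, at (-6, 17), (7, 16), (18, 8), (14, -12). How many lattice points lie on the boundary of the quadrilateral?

7

Summing gcd(|Δx|,|Δy|) over the edges gives the boundary count: gcd(13,1) + gcd(11,8) + gcd(4,20) + gcd(20,29) = 1+1+4+1 = 7.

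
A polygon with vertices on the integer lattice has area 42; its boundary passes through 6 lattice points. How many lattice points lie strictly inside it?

40

Pick's theorem A = I + B/2 − 1 rearranges to I = A − B/2 + 1 = 42 − 6/2 + 1 = 40.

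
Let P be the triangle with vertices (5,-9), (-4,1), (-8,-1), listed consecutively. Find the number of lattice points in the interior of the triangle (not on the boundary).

28

Using the shoelace formula, 2A = |[5·1 − (-4)·(-9)] + [(-4)·(-1) − (-8)·1] + [(-8)·(-9) − 5·(-1)]| = 58, so the area is 29.
The number of boundary lattice points is Σ gcd(|Δx|,|Δy|) = gcd(9,10) + gcd(4,2) + gcd(13,8) = 1+2+1 = 4.
By Pick's theorem A = I + B/2 − 1, so I = 29 − 4/2 + 1 = 28.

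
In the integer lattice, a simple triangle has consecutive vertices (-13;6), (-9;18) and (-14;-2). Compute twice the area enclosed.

The shoelace formula gives twice the area as |[(-13)·18 − (-9)·6] + [(-9)·(-2) − (-14)·18] + [(-14)·6 − (-13)·(-2)]| = 20, so the area is 10.

20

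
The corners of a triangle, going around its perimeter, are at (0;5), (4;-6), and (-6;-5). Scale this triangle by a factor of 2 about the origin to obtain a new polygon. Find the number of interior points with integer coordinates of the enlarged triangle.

The shoelace formula gives twice the area as |[0·(-6) − 4·5] + [4·(-5) − (-6)·(-6)] + [(-6)·5 − 0·(-5)]| = 106, so the area is 53.
Summing gcd(|Δx|,|Δy|) over the edges gives the boundary count: gcd(4,11) + gcd(10,1) + gcd(6,10) = 1+1+2 = 4.
Scaling by 2 multiplies the area by 2² = 4 (so the new area is 212) and multiplies the boundary lattice-point count by 2, giving 8.
By Pick's theorem, the interior count of the dilated polygon is 212 − 8/2 + 1 = 209.

209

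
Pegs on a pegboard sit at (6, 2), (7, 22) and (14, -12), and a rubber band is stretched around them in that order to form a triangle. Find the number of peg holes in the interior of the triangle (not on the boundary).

Using the shoelace formula, 2A = |[6·22 − 7·2] + [7·(-12) − 14·22] + [14·2 − 6·(-12)]| = 174, so the area is 87.
Along each edge there are gcd(|Δx|,|Δy|)+1 lattice points, so counting each shared vertex once the boundary has gcd(1,20) + gcd(7,34) + gcd(8,14) = 1+1+2 = 4.
Pick's theorem gives I = A − B/2 + 1 = 87 − 4/2 + 1 = 86.

86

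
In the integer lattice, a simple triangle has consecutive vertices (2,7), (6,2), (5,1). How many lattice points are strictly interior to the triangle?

By the shoelace formula, twice the signed area is |[2·2 − 6·7] + [6·1 − 5·2] + [5·7 − 2·1]| = 9, so the area is 9/2.
The number of boundary lattice points is Σ gcd(|Δx|,|Δy|) = gcd(4,5) + gcd(1,1) + gcd(3,6) = 1+1+3 = 5.
Pick's theorem gives I = A − B/2 + 1 = 9/2 − 5/2 + 1 = 3.

3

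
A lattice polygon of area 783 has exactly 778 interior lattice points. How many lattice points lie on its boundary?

Pick's theorem gives A = I + B/2 − 1, so B = 2(A − I + 1) = 2(783 − 778 + 1) = 12.

12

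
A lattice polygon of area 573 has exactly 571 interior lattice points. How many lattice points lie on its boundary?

6

Pick's theorem gives A = I + B/2 − 1, so B = 2(A − I + 1) = 2(573 − 571 + 1) = 6.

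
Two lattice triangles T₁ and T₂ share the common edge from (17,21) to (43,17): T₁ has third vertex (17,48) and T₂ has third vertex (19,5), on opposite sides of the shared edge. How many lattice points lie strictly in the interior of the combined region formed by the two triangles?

535

The union is the simple quadrilateral with vertices (17,21), (17,48), (43,17), (19,5) in order.
The shoelace formula gives twice the area as |(17·48 − 17·21) + (17·17 − 43·48) + (43·5 − 19·17) + (19·21 − 17·5)| = 1110, so the area is 555.
Along each edge there are gcd(|Δx|,|Δy|)+1 lattice points, so counting each shared vertex once the boundary has gcd(0,27) + gcd(26,31) + gcd(24,12) + gcd(2,16) = 27+1+12+2 = 42.
By Pick's theorem I = A − B/2 + 1 = 555 − 42/2 + 1 = 535.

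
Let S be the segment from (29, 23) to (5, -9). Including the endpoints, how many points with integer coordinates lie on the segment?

9

The number of lattice points on a segment between lattice points is gcd(|Δx|,|Δy|) + 1 = gcd(24,32) + 1 = 8 + 1 = 9.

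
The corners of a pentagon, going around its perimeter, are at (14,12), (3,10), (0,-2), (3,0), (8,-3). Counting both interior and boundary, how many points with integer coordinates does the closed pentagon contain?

122

By the shoelace formula, twice the signed area is |(14·10 − 3·12) + (3·(-2) − 0·10) + (0·0 − 3·(-2)) + (3·(-3) − 8·0) + (8·12 − 14·(-3))| = 233, so the area is 116.5.
The number of boundary lattice points is Σ gcd(|Δx|,|Δy|) = gcd(11,2) + gcd(3,12) + gcd(3,2) + gcd(5,3) + gcd(6,15) = 1+3+1+1+3 = 9.
Pick's theorem gives I = A − B/2 + 1 = 116.5 − 9/2 + 1 = 113, so the closed region contains I + B = 113 + 9 = 122 lattice points.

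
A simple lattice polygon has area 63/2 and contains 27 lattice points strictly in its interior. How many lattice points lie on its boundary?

11

Pick's theorem gives A = I + B/2 − 1, so B = 2(A − I + 1) = 2(63/2 − 27 + 1) = 11.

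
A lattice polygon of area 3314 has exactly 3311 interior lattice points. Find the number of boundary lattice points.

8

Pick's theorem gives A = I + B/2 − 1, so B = 2(A − I + 1) = 2(3314 − 3311 + 1) = 8.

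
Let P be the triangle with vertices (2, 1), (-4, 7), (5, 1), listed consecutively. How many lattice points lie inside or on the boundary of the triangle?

16

Using the shoelace formula, 2A = |[2·7 − (-4)·1] + [(-4)·1 − 5·7] + [5·1 − 2·1]| = 18, so the area is 9.
The number of boundary lattice points is Σ gcd(|Δx|,|Δy|) = gcd(6,6) + gcd(9,6) + gcd(3,0) = 6+3+3 = 12.
Pick's theorem gives I = A − B/2 + 1 = 9 − 12/2 + 1 = 4, so the closed region contains I + B = 4 + 12 = 16 lattice points.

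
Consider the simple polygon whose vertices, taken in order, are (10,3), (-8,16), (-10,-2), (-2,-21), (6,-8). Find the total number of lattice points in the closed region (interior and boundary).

By the shoelace formula, twice the signed area is |(10·16 − (-8)·3) + ((-8)·(-2) − (-10)·16) + ((-10)·(-21) − (-2)·(-2)) + ((-2)·(-8) − 6·(-21)) + (6·3 − 10·(-8))| = 806, so the area is 403.
The number of boundary lattice points is Σ gcd(|Δx|,|Δy|) = gcd(18,13) + gcd(2,18) + gcd(8,19) + gcd(8,13) + gcd(4,11) = 1+2+1+1+1 = 6.
Pick's theorem gives I = A − B/2 + 1 = 403 − 6/2 + 1 = 401, so the closed region contains I + B = 401 + 6 = 407 lattice points.

407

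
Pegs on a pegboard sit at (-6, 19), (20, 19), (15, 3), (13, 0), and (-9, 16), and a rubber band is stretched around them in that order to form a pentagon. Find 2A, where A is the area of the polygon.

Using the shoelace formula, 2A = |((-6)·19 − 20·19) + (20·3 − 15·19) + (15·0 − 13·3) + (13·16 − (-9)·0) + ((-9)·19 − (-6)·16)| = 625, so the area is 625/2.

625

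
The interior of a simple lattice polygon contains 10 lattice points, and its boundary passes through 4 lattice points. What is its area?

11

By Pick's theorem, A = I + B/2 − 1 = 10 + 4/2 − 1 = 11.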